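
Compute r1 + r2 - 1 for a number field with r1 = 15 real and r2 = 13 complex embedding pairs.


By Dirichlet's unit theorem:
rank = r1 + r2 - 1
= 15 + 13 - 1
= 27

27


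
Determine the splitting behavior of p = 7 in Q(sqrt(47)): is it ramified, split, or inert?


K = Q(sqrt(47)). Since d mod 4 = 3, disc(K) = 188.
Check p | disc: 188 mod 7 = 6.
p does not divide disc. Compute Legendre symbol (d/p):
5^((7-1)/2) mod 7 = -1
(d/p) = -1, so p is inert: (p) stays prime with e=1, f=2, g=1.
Therefore p is inert.

inert


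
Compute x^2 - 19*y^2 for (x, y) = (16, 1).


x^2 - d*y^2
= 16^2 - 19*1^2
= 256 - 19
= 237

237


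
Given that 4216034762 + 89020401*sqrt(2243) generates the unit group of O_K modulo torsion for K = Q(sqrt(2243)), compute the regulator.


epsilon = 4216034762 + 89020401*sqrt(2243)
= 8.4321e+09
R = ln(8.4321e+09)
= 22.8553

22.8553


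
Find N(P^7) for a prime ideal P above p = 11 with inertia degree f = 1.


N(P^a) = p^(a*f)
= 11^(7*1)
= 11^7
= 19487171

19487171


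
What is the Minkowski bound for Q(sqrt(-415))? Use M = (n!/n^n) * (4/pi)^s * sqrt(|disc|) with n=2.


d = -415, d mod 4 = 1, so disc(K) = d = -415; |disc(K)| = 415
Imaginary quadratic field, so n = 2, s = r2 = 1, r1 = 0
M = (n!/n^n) * (4/pi)^s * sqrt(|disc(K)|) = (2!/2^2) * (4/pi)^1 * sqrt(415)
= 0.5 * 1.273240 * 20.371549
= 12.9689

12.9689


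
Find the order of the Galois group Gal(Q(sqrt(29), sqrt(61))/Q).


The 2 square roots of distinct primes are multiplicatively independent over Q,
so [K:Q] = 2^2 and Gal(K/Q) is isomorphic to (Z/2Z)^2.
|Gal| = 2^2 = 4

4


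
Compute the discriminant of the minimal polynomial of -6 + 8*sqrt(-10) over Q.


The element -6 + 8*sqrt(-10) has minimal polynomial:
x^2 + 12*x + 676
Discriminant = (12)^2 - 4*(676)
= 144 - 2704
= -2560

-2560


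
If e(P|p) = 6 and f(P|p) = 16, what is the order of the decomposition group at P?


|D_P| = e * f
= 6 * 16
= 96

96


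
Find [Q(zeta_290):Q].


The degree equals Euler's totient phi(290).
290 = 2 * 5 * 29
phi(290) = 112

112


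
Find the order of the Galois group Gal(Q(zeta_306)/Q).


|Gal(Q(zeta_306)/Q)| = phi(306)
= 96

96


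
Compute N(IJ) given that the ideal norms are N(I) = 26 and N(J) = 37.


N(IJ) = N(I) * N(J)
= 26 * 37
= 962

962


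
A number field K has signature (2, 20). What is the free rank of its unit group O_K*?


By Dirichlet's unit theorem:
rank = r1 + r2 - 1
= 2 + 20 - 1
= 21

21


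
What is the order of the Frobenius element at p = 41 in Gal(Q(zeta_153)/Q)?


The Frobenius at p in Gal(Q(zeta_n)/Q) = (Z/nZ)* is the class of p, so its order is ord_153(41), the smallest k >= 1 with 41^k = 1 mod 153.
n = 153 = 3^2 * 17, phi(153) = 96; the order divides phi(n).
Divisors of 96: 1, 2, 3, 4, 6, 8, 12, 16, 24, 32, 48, 96
Repeated squaring mod 153: 41^1 = 41, 41^2 = 151, 41^4 = 4, 41^8 = 16, 41^16 = 103, 41^32 = 52, 41^64 = 103
Test divisors in increasing order:
  k=1: 41^1 = 41 mod 153
  k=2: 41^2 = 151 mod 153
  k=3: 41^3 = 151 * 41 = 71 mod 153
  k=4: 41^4 = 4 mod 153
  k=6: 41^6 = 4 * 151 = 145 mod 153
  k=8: 41^8 = 16 mod 153
  k=12: 41^12 = 16 * 4 = 64 mod 153
  k=16: 41^16 = 103 mod 153
  k=24: 41^24 = 103 * 16 = 118 mod 153
  k=32: 41^32 = 52 mod 153
  k=48: 41^48 = 52 * 103 = 1 mod 153  <- first divisor giving 1
Order = 48

48


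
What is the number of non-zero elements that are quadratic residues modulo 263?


For prime p, the number of non-zero quadratic residues is (p-1)/2.
= (263-1)/2
= 131

131


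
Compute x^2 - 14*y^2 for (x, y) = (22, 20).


x^2 - d*y^2
= 22^2 - 14*20^2
= 484 - 5600
= -5116

-5116


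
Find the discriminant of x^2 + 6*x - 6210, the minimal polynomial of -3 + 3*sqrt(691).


The element -3 + 3*sqrt(691) has minimal polynomial:
x^2 + 6*x - 6210
Discriminant = (6)^2 - 4*(-6210)
= 36 + 24840
= 24876

24876


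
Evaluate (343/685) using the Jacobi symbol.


Compute (343/685) via quadratic reciprocity:
  reciprocity: (343/685) -> +(685/343)
  reduce: (342/343)
  pull out 2: (2/343) = +1  (since 343 mod 8 = 7)
  reciprocity: (171/343) -> -(343/171)
  reduce: (1/171)
  (1/171) = 1
Product of signs = -1

-1


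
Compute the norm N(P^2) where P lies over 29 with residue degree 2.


N(P^a) = p^(a*f)
= 29^(2*2)
= 29^4
= 707281

707281


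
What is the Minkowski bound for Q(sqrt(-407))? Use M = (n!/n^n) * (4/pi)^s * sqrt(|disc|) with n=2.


d = -407, d mod 4 = 1, so disc(K) = d = -407; |disc(K)| = 407
Imaginary quadratic field, so n = 2, s = r2 = 1, r1 = 0
M = (n!/n^n) * (4/pi)^s * sqrt(|disc(K)|) = (2!/2^2) * (4/pi)^1 * sqrt(407)
= 0.5 * 1.273240 * 20.174241
= 12.8433

12.8433


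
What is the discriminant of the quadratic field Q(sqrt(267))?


For K = Q(sqrt(d)) with d squarefree: disc(K) = d if d = 1 mod 4, and disc(K) = 4d if d = 2 or 3 mod 4.
Here d = 267, and d mod 4 = 3.
d = 3 mod 4, not 1 (O_K = Z[sqrt(d)]), so disc(K) = 4d = 4 * (267) = 1068

1068


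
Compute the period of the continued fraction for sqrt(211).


Run the CF algorithm for sqrt(211).
a_0 = floor(sqrt(211)) = 14; set m_0=0, q_0=1.
Recurrence: m' = q*a - m,  q' = (d - m'^2)/q,  a' = floor((a_0 + m')/q').
  step 1: m=14, q=15, a=1
  step 2: m=1, q=14, a=1
  step 3: m=13, q=3, a=9
  step 4: m=14, q=5, a=5
  step 5: m=11, q=18, a=1
  step 6: m=7, q=9, a=2
  step 7: m=11, q=10, a=2
  step 8: m=9, q=13, a=1
  step 9: m=4, q=15, a=1
  step 10: m=11, q=6, a=4
  step 11: m=13, q=7, a=3
  step 12: m=8, q=21, a=1
  step 13: m=13, q=2, a=13
  step 14: m=13, q=21, a=1
  step 15: m=8, q=7, a=3
  step 16: m=13, q=6, a=4
  step 17: m=11, q=15, a=1
  step 18: m=4, q=13, a=1
  step 19: m=9, q=10, a=2
  step 20: m=11, q=9, a=2
  step 21: m=7, q=18, a=1
  step 22: m=11, q=5, a=5
  step 23: m=14, q=3, a=9
  step 24: m=13, q=14, a=1
  step 25: m=1, q=15, a=1
  step 26: m=14, q=1, a=28
a_26 = 2*a_0 = 28, so the period closes here.
sqrt(211) = [14; 1, 1, 9, 5, 1, 2, 2, 1, 1, 4, 3, 1, 13, 1, 3, 4, 1, 1, 2, 2, 1, 5, 9, 1, 1, 28]
Period length = 26

26


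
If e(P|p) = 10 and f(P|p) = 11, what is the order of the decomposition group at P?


|D_P| = e * f
= 10 * 11
= 110

110


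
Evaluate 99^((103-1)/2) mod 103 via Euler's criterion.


p = 103 is prime and the exponent is (p-1)/2 = 51, so by Euler's criterion 99^51 = (99/103) = +1 or -1 mod 103.
Compute by square-and-multiply:
  51 = 32 + 16 + 2 + 1 (binary 110011)
  Repeated squaring mod 103: 99^1 = 99, 99^2 = 16, 99^4 = 50, 99^8 = 28, 99^16 = 63, 99^32 = 55
  99^51 = 99^32 * 99^16 * 99^2 * 99^1 = 55 * 63 * 16 * 99 mod 103
    55 * 63 = 3465 = 66 mod 103
    66 * 16 = 1056 = 26 mod 103
    26 * 99 = 2574 = 102 mod 103
  99^51 = 102 mod 103
Result 102 = p - 1 = -1 mod 103: 99 is a quadratic non-residue mod 103. As a residue in [0, p-1] the value is 102.
99^51 mod 103 = 102

102


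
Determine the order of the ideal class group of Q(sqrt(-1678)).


K = Q(sqrt(-1678)). d mod 4 = 2, so D = disc(K) = 4d = -6712
h(K) equals the number of primitive reduced positive-definite forms (a, b, c) = a*x^2 + b*x*y + c*y^2 with b^2 - 4ac = D,
where reduced means |b| <= a <= c, with b >= 0 whenever |b| = a or a = c, and primitive means gcd(a, b, c) = 1.
Reduced forces 3a^2 <= |D| = 6712, so 1 <= a <= 47; b must have the parity of D, and c = (b^2 - D)/(4a) must be an integer >= a.
Enumerate a = 1..47, b in [-a, a]:
  a=1: (1, 0, 1678)  [1]
  a=2: (2, 0, 839)  [1]
  a=3..6: none
  a=7: (7, -6, 241), (7, 6, 241)  [2]
  a=8..10: none
  a=11: (11, -8, 154), (11, 8, 154)  [2]
  a=12: none
  a=13: (13, -10, 131), (13, 10, 131)  [2]
  a=14: (14, -8, 121), (14, 8, 121)  [2]
  a=15..21: none
  a=22: (22, -8, 77), (22, 8, 77)  [2]
  a=23: (23, -2, 73), (23, 2, 73)  [2]
  a=24..25: none
  a=26: (26, -16, 67), (26, 16, 67)  [2]
  a=27..28: none
  a=29: (29, -4, 58), (29, 4, 58)  [2]
  a=30..45: none
  a=46: (46, -44, 47), (46, 44, 47)  [2]
  a=47: none
Total reduced forms: 1 + 1 + 2 + 2 + 2 + 2 + 2 + 2 + 2 + 2 + 2 = 20
h = 20

20


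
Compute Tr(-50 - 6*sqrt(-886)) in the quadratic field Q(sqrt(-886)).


Tr(a + b*sqrt(d)) = (a + b*sqrt(d)) + (a - b*sqrt(d)) = 2a
= 2 * (-50)
= -100

-100


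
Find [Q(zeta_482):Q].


The degree equals Euler's totient phi(482).
482 = 2 * 241
phi(482) = 240

240


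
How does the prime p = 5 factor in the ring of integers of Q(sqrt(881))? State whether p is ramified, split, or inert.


K = Q(sqrt(881)). Since d mod 4 = 1, disc(K) = 881.
Check p | disc: 881 mod 5 = 1.
p does not divide disc. Compute Legendre symbol (d/p):
1^((5-1)/2) mod 5 = 1
(d/p) = 1, so p splits: (p) = P*P' with e=1, f=1, g=2.
Therefore p is split.

split


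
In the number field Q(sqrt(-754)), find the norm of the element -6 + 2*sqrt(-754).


N(a + b*sqrt(d)) = a^2 - d*b^2
= (-6)^2 - (-754)*(2)^2
= 36 + 3016
= 3052

3052


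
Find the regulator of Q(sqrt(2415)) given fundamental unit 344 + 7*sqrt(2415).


epsilon = 344 + 7*sqrt(2415)
= 687.9985
R = ln(687.9985)
= 6.5338

6.5338


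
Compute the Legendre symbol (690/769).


p = 769 is prime, so compute (690/769) with the reciprocity algorithm (Jacobi-symbol steps: pull out 2s via (2/n), flip via reciprocity, reduce):
  pull out 2: (2/769) = +1  (since 769 mod 8 = 1)
  reciprocity: (345/769) -> +(769/345)
  reduce: (79/345)
  reciprocity: (79/345) -> +(345/79)
  reduce: (29/79)
  reciprocity: (29/79) -> +(79/29)
  reduce: (21/29)
  reciprocity: (21/29) -> +(29/21)
  reduce: (8/21)
  pull out 2: (2/21) = -1  (since 21 mod 8 = 5)
  pull out 2: (2/21) = -1  (since 21 mod 8 = 5)
  pull out 2: (2/21) = -1  (since 21 mod 8 = 5)
  (1/21) = 1
Product of signs = -1
(690/769) = -1

-1


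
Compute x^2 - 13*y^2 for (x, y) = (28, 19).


x^2 - d*y^2
= 28^2 - 13*19^2
= 784 - 4693
= -3909

-3909


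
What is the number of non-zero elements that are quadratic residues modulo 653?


For prime p, the number of non-zero quadratic residues is (p-1)/2.
= (653-1)/2
= 326

326


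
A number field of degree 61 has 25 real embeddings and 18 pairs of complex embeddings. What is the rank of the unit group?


By Dirichlet's unit theorem:
rank = r1 + r2 - 1
= 25 + 18 - 1
= 42

42


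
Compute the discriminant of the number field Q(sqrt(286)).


For K = Q(sqrt(d)) with d squarefree: disc(K) = d if d = 1 mod 4, and disc(K) = 4d if d = 2 or 3 mod 4.
Here d = 286, and d mod 4 = 2.
d = 2 mod 4, not 1 (O_K = Z[sqrt(d)]), so disc(K) = 4d = 4 * (286) = 1144

1144


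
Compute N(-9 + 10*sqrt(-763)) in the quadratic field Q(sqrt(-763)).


N(a + b*sqrt(d)) = a^2 - d*b^2
= (-9)^2 - (-763)*(10)^2
= 81 + 76300
= 76381

76381


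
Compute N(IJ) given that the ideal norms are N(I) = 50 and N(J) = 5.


N(IJ) = N(I) * N(J)
= 50 * 5
= 250

250


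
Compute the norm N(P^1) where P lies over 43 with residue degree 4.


N(P^a) = p^(a*f)
= 43^(1*4)
= 43^4
= 3418801

3418801


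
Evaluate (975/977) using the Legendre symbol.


p = 977 is prime, so compute (975/977) with the reciprocity algorithm (Jacobi-symbol steps: pull out 2s via (2/n), flip via reciprocity, reduce):
  reciprocity: (975/977) -> +(977/975)
  reduce: (2/975)
  pull out 2: (2/975) = +1  (since 975 mod 8 = 7)
  (1/975) = 1
Product of signs = 1
(975/977) = 1

1


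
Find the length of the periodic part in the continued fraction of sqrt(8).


Run the CF algorithm for sqrt(8).
a_0 = floor(sqrt(8)) = 2; set m_0=0, q_0=1.
Recurrence: m' = q*a - m,  q' = (d - m'^2)/q,  a' = floor((a_0 + m')/q').
  step 1: m=2, q=4, a=1
  step 2: m=2, q=1, a=4
a_2 = 2*a_0 = 4, so the period closes here.
sqrt(8) = [2; 1, 4]
Period length = 2

2


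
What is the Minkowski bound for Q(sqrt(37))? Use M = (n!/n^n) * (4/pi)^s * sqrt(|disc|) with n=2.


d = 37, d mod 4 = 1, so disc(K) = d = 37; |disc(K)| = 37
Real quadratic field, so n = 2, s = r2 = 0, r1 = 2
M = (n!/n^n) * (4/pi)^s * sqrt(|disc(K)|) = (2!/2^2) * (4/pi)^0 * sqrt(37)
= 0.5 * 1.000000 * 6.082763
= 3.0414

3.0414


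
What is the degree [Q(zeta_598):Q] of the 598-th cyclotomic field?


The degree equals Euler's totient phi(598).
598 = 2 * 13 * 23
phi(598) = 264

264


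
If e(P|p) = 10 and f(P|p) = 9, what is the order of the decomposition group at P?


|D_P| = e * f
= 10 * 9
= 90

90


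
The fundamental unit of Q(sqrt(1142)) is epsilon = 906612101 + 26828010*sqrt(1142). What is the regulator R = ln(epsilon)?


epsilon = 906612101 + 26828010*sqrt(1142)
= 1.8132e+09
R = ln(1.8132e+09)
= 21.3184

21.3184


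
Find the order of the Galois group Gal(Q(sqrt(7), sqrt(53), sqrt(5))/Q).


The 3 square roots of distinct primes are multiplicatively independent over Q,
so [K:Q] = 2^3 and Gal(K/Q) is isomorphic to (Z/2Z)^3.
|Gal| = 2^3 = 8

8


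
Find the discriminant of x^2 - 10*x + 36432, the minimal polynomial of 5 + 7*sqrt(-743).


The element 5 + 7*sqrt(-743) has minimal polynomial:
x^2 - 10*x + 36432
Discriminant = (-10)^2 - 4*(36432)
= 100 - 145728
= -145628

-145628


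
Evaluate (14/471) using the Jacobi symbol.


Compute (14/471) via quadratic reciprocity:
  pull out 2: (2/471) = +1  (since 471 mod 8 = 7)
  reciprocity: (7/471) -> -(471/7)
  reduce: (2/7)
  pull out 2: (2/7) = +1  (since 7 mod 8 = 7)
  (1/7) = 1
Product of signs = -1

-1


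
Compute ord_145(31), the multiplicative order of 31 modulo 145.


We want ord_145(31), the smallest k >= 1 with 31^k = 1 mod 145.
n = 145 = 5 * 29, phi(145) = 112; the order divides phi(n).
Divisors of 112: 1, 2, 4, 7, 8, 14, 16, 28, 56, 112
Repeated squaring mod 145: 31^1 = 31, 31^2 = 91, 31^4 = 16, 31^8 = 111, 31^16 = 141, 31^32 = 16, 31^64 = 111
Test divisors in increasing order:
  k=1: 31^1 = 31 mod 145
  k=2: 31^2 = 91 mod 145
  k=4: 31^4 = 16 mod 145
  k=7: 31^7 = 16 * 91 * 31 = 41 mod 145
  k=8: 31^8 = 111 mod 145
  k=14: 31^14 = 111 * 16 * 91 = 86 mod 145
  k=16: 31^16 = 141 mod 145
  k=28: 31^28 = 141 * 111 * 16 = 1 mod 145  <- first divisor giving 1
Order = 28

28


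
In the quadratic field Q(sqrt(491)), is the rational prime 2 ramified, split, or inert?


K = Q(sqrt(491)). Since d mod 4 = 3, disc(K) = 1964.
Check p | disc: 1964 mod 2 = 0.
p divides disc, so p ramifies: (p) = P^2 with e=2, f=1, g=1.
Therefore p is ramified.

ramified


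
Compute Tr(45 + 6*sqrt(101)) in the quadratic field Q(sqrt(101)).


Tr(a + b*sqrt(d)) = (a + b*sqrt(d)) + (a - b*sqrt(d)) = 2a
= 2 * (45)
= 90

90


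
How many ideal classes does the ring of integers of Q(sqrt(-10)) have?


K = Q(sqrt(-10)). d mod 4 = 2, so D = disc(K) = 4d = -40
h(K) equals the number of primitive reduced positive-definite forms (a, b, c) = a*x^2 + b*x*y + c*y^2 with b^2 - 4ac = D,
where reduced means |b| <= a <= c, with b >= 0 whenever |b| = a or a = c, and primitive means gcd(a, b, c) = 1.
Reduced forces 3a^2 <= |D| = 40, so 1 <= a <= 3; b must have the parity of D, and c = (b^2 - D)/(4a) must be an integer >= a.
Enumerate a = 1..3, b in [-a, a]:
  a=1: (1, 0, 10)  [1]
  a=2: (2, 0, 5)  [1]
  a=3: none
Total reduced forms: 1 + 1 = 2
h = 2

2


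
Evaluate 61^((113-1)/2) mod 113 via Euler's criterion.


p = 113 is prime and the exponent is (p-1)/2 = 56, so by Euler's criterion 61^56 = (61/113) = +1 or -1 mod 113.
Compute by square-and-multiply:
  56 = 32 + 16 + 8 (binary 111000)
  Repeated squaring mod 113: 61^1 = 61, 61^2 = 105, 61^4 = 64, 61^8 = 28, 61^16 = 106, 61^32 = 49
  61^56 = 61^32 * 61^16 * 61^8 = 49 * 106 * 28 mod 113
    49 * 106 = 5194 = 109 mod 113
    109 * 28 = 3052 = 1 mod 113
  61^56 = 1 mod 113
Result 1: 61 is a quadratic residue mod 113.
61^56 mod 113 = 1

1


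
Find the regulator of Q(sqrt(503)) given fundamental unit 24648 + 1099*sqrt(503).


epsilon = 24648 + 1099*sqrt(503)
= 49296.0000
R = ln(49296.0000)
= 10.8056

10.8056


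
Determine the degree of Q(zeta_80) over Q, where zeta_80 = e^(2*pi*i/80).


The degree equals Euler's totient phi(80).
80 = 2^4 * 5
phi(80) = 32

32


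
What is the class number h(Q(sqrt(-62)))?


K = Q(sqrt(-62)). d mod 4 = 2, so D = disc(K) = 4d = -248
h(K) equals the number of primitive reduced positive-definite forms (a, b, c) = a*x^2 + b*x*y + c*y^2 with b^2 - 4ac = D,
where reduced means |b| <= a <= c, with b >= 0 whenever |b| = a or a = c, and primitive means gcd(a, b, c) = 1.
Reduced forces 3a^2 <= |D| = 248, so 1 <= a <= 9; b must have the parity of D, and c = (b^2 - D)/(4a) must be an integer >= a.
Enumerate a = 1..9, b in [-a, a]:
  a=1: (1, 0, 62)  [1]
  a=2: (2, 0, 31)  [1]
  a=3: (3, -2, 21), (3, 2, 21)  [2]
  a=4..5: none
  a=6: (6, -4, 11), (6, 4, 11)  [2]
  a=7: (7, -2, 9), (7, 2, 9)  [2]
  a=8..9: none
Total reduced forms: 1 + 1 + 2 + 2 + 2 = 8
h = 8

8


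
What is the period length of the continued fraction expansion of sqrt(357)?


Run the CF algorithm for sqrt(357).
a_0 = floor(sqrt(357)) = 18; set m_0=0, q_0=1.
Recurrence: m' = q*a - m,  q' = (d - m'^2)/q,  a' = floor((a_0 + m')/q').
  step 1: m=18, q=33, a=1
  step 2: m=15, q=4, a=8
  step 3: m=17, q=17, a=2
  step 4: m=17, q=4, a=8
  step 5: m=15, q=33, a=1
  step 6: m=18, q=1, a=36
a_6 = 2*a_0 = 36, so the period closes here.
sqrt(357) = [18; 1, 8, 2, 8, 1, 36]
Period length = 6

6


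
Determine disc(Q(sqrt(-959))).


For K = Q(sqrt(d)) with d squarefree: disc(K) = d if d = 1 mod 4, and disc(K) = 4d if d = 2 or 3 mod 4.
Here d = -959, and d mod 4 = 1.
d = 1 mod 4 (O_K = Z[(1+sqrt(d))/2]), so disc(K) = d = -959

-959


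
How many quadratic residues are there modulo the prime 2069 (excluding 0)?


For prime p, the number of non-zero quadratic residues is (p-1)/2.
= (2069-1)/2
= 1034

1034


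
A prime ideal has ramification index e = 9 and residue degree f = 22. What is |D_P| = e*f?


|D_P| = e * f
= 9 * 22
= 198

198


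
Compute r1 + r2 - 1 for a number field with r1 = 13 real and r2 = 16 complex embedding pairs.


By Dirichlet's unit theorem:
rank = r1 + r2 - 1
= 13 + 16 - 1
= 28

28


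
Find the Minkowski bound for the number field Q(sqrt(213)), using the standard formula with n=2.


d = 213, d mod 4 = 1, so disc(K) = d = 213; |disc(K)| = 213
Real quadratic field, so n = 2, s = r2 = 0, r1 = 2
M = (n!/n^n) * (4/pi)^s * sqrt(|disc(K)|) = (2!/2^2) * (4/pi)^0 * sqrt(213)
= 0.5 * 1.000000 * 14.594520
= 7.2973

7.2973


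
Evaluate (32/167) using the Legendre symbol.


p = 167 is prime, so compute (32/167) with the reciprocity algorithm (Jacobi-symbol steps: pull out 2s via (2/n), flip via reciprocity, reduce):
  pull out 2: (2/167) = +1  (since 167 mod 8 = 7)
  pull out 2: (2/167) = +1  (since 167 mod 8 = 7)
  pull out 2: (2/167) = +1  (since 167 mod 8 = 7)
  pull out 2: (2/167) = +1  (since 167 mod 8 = 7)
  pull out 2: (2/167) = +1  (since 167 mod 8 = 7)
  (1/167) = 1
Product of signs = 1
(32/167) = 1

1


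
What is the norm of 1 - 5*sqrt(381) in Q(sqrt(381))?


N(a + b*sqrt(d)) = a^2 - d*b^2
= (1)^2 - (381)*(-5)^2
= 1 - 9525
= -9524

-9524


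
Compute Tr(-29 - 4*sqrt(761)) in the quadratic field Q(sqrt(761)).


Tr(a + b*sqrt(d)) = (a + b*sqrt(d)) + (a - b*sqrt(d)) = 2a
= 2 * (-29)
= -58

-58


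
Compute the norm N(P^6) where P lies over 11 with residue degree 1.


N(P^a) = p^(a*f)
= 11^(6*1)
= 11^6
= 1771561

1771561


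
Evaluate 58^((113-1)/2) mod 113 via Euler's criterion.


p = 113 is prime and the exponent is (p-1)/2 = 56, so by Euler's criterion 58^56 = (58/113) = +1 or -1 mod 113.
Compute by square-and-multiply:
  56 = 32 + 16 + 8 (binary 111000)
  Repeated squaring mod 113: 58^1 = 58, 58^2 = 87, 58^4 = 111, 58^8 = 4, 58^16 = 16, 58^32 = 30
  58^56 = 58^32 * 58^16 * 58^8 = 30 * 16 * 4 mod 113
    30 * 16 = 480 = 28 mod 113
    28 * 4 = 112 = 112 mod 113
  58^56 = 112 mod 113
Result 112 = p - 1 = -1 mod 113: 58 is a quadratic non-residue mod 113. As a residue in [0, p-1] the value is 112.
58^56 mod 113 = 112

112


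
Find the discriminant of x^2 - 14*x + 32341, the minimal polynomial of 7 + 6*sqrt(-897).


The element 7 + 6*sqrt(-897) has minimal polynomial:
x^2 - 14*x + 32341
Discriminant = (-14)^2 - 4*(32341)
= 196 - 129364
= -129168

-129168


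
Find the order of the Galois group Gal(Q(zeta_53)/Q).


|Gal(Q(zeta_53)/Q)| = phi(53)
= 52

52


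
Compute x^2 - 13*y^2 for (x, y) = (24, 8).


x^2 - d*y^2
= 24^2 - 13*8^2
= 576 - 832
= -256

-256


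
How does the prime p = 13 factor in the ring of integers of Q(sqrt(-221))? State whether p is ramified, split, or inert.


K = Q(sqrt(-221)). Since d mod 4 = 3, disc(K) = -884.
Check p | disc: -884 mod 13 = 0.
p divides disc, so p ramifies: (p) = P^2 with e=2, f=1, g=1.
Therefore p is ramified.

ramified


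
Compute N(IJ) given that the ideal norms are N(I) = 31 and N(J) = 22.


N(IJ) = N(I) * N(J)
= 31 * 22
= 682

682


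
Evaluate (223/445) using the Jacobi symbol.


Compute (223/445) via quadratic reciprocity:
  reciprocity: (223/445) -> +(445/223)
  reduce: (222/223)
  pull out 2: (2/223) = +1  (since 223 mod 8 = 7)
  reciprocity: (111/223) -> -(223/111)
  reduce: (1/111)
  (1/111) = 1
Product of signs = -1

-1


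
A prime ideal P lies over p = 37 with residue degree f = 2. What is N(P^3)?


N(P^a) = p^(a*f)
= 37^(3*2)
= 37^6
= 2565726409

2565726409


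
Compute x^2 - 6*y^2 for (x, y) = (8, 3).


x^2 - d*y^2
= 8^2 - 6*3^2
= 64 - 54
= 10

10


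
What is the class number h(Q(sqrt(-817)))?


K = Q(sqrt(-817)). d mod 4 = 3, so D = disc(K) = 4d = -3268
h(K) equals the number of primitive reduced positive-definite forms (a, b, c) = a*x^2 + b*x*y + c*y^2 with b^2 - 4ac = D,
where reduced means |b| <= a <= c, with b >= 0 whenever |b| = a or a = c, and primitive means gcd(a, b, c) = 1.
Reduced forces 3a^2 <= |D| = 3268, so 1 <= a <= 33; b must have the parity of D, and c = (b^2 - D)/(4a) must be an integer >= a.
Enumerate a = 1..33, b in [-a, a]:
  a=1: (1, 0, 817)  [1]
  a=2: (2, 2, 409)  [1]
  a=3..6: none
  a=7: (7, -6, 118), (7, 6, 118)  [2]
  a=8..13: none
  a=14: (14, -6, 59), (14, 6, 59)  [2]
  a=15..16: none
  a=17: (17, -8, 49), (17, 8, 49)  [2]
  a=18: none
  a=19: (19, 0, 43)  [1]
  a=20..28: none
  a=29: (29, -26, 34), (29, 26, 34)  [2]
  a=30: none
  a=31: (31, 24, 31)  [1]
  a=32..33: none
Total reduced forms: 1 + 1 + 2 + 2 + 2 + 1 + 2 + 1 = 12
h = 12

12


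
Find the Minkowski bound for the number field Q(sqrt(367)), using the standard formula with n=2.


d = 367, d mod 4 = 3, so disc(K) = 4d = 1468; |disc(K)| = 1468
Real quadratic field, so n = 2, s = r2 = 0, r1 = 2
M = (n!/n^n) * (4/pi)^s * sqrt(|disc(K)|) = (2!/2^2) * (4/pi)^0 * sqrt(1468)
= 0.5 * 1.000000 * 38.314488
= 19.1572

19.1572


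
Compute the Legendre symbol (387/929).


p = 929 is prime, so compute (387/929) with the reciprocity algorithm (Jacobi-symbol steps: pull out 2s via (2/n), flip via reciprocity, reduce):
  reciprocity: (387/929) -> +(929/387)
  reduce: (155/387)
  reciprocity: (155/387) -> -(387/155)
  reduce: (77/155)
  reciprocity: (77/155) -> +(155/77)
  reduce: (1/77)
  (1/77) = 1
Product of signs = -1
(387/929) = -1

-1


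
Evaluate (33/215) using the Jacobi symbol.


Compute (33/215) via quadratic reciprocity:
  reciprocity: (33/215) -> +(215/33)
  reduce: (17/33)
  reciprocity: (17/33) -> +(33/17)
  reduce: (16/17)
  pull out 2: (2/17) = +1  (since 17 mod 8 = 1)
  pull out 2: (2/17) = +1  (since 17 mod 8 = 1)
  pull out 2: (2/17) = +1  (since 17 mod 8 = 1)
  pull out 2: (2/17) = +1  (since 17 mod 8 = 1)
  (1/17) = 1
Product of signs = 1

1


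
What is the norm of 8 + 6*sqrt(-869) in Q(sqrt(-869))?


N(a + b*sqrt(d)) = a^2 - d*b^2
= (8)^2 - (-869)*(6)^2
= 64 + 31284
= 31348

31348


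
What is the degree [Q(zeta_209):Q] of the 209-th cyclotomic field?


The degree equals Euler's totient phi(209).
209 = 11 * 19
phi(209) = 180

180


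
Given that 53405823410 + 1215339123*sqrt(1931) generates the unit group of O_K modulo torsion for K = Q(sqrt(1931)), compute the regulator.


epsilon = 53405823410 + 1215339123*sqrt(1931)
= 1.0681e+11
R = ln(1.0681e+11)
= 25.3943

25.3943


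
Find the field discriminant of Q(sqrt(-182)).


For K = Q(sqrt(d)) with d squarefree: disc(K) = d if d = 1 mod 4, and disc(K) = 4d if d = 2 or 3 mod 4.
Here d = -182, and d mod 4 = 2.
d = 2 mod 4, not 1 (O_K = Z[sqrt(d)]), so disc(K) = 4d = 4 * (-182) = -728

-728


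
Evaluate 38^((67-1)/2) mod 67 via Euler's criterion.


p = 67 is prime and the exponent is (p-1)/2 = 33, so by Euler's criterion 38^33 = (38/67) = +1 or -1 mod 67.
Compute by square-and-multiply:
  33 = 32 + 1 (binary 100001)
  Repeated squaring mod 67: 38^1 = 38, 38^2 = 37, 38^4 = 29, 38^8 = 37, 38^16 = 29, 38^32 = 37
  38^33 = 38^32 * 38^1 = 37 * 38 mod 67
    37 * 38 = 1406 = 66 mod 67
  38^33 = 66 mod 67
Result 66 = p - 1 = -1 mod 67: 38 is a quadratic non-residue mod 67. As a residue in [0, p-1] the value is 66.
38^33 mod 67 = 66

66


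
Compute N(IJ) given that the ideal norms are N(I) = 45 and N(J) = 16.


N(IJ) = N(I) * N(J)
= 45 * 16
= 720

720


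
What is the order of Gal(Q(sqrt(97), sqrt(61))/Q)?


The 2 square roots of distinct primes are multiplicatively independent over Q,
so [K:Q] = 2^2 and Gal(K/Q) is isomorphic to (Z/2Z)^2.
|Gal| = 2^2 = 4

4


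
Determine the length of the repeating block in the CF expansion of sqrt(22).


Run the CF algorithm for sqrt(22).
a_0 = floor(sqrt(22)) = 4; set m_0=0, q_0=1.
Recurrence: m' = q*a - m,  q' = (d - m'^2)/q,  a' = floor((a_0 + m')/q').
  step 1: m=4, q=6, a=1
  step 2: m=2, q=3, a=2
  step 3: m=4, q=2, a=4
  step 4: m=4, q=3, a=2
  step 5: m=2, q=6, a=1
  step 6: m=4, q=1, a=8
a_6 = 2*a_0 = 8, so the period closes here.
sqrt(22) = [4; 1, 2, 4, 2, 1, 8]
Period length = 6

6


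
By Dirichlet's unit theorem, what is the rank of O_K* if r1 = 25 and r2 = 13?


By Dirichlet's unit theorem:
rank = r1 + r2 - 1
= 25 + 13 - 1
= 37

37


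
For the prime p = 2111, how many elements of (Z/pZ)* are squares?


For prime p, the number of non-zero quadratic residues is (p-1)/2.
= (2111-1)/2
= 1055

1055


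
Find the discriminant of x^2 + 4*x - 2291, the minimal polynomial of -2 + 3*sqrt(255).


The element -2 + 3*sqrt(255) has minimal polynomial:
x^2 + 4*x - 2291
Discriminant = (4)^2 - 4*(-2291)
= 16 + 9164
= 9180

9180


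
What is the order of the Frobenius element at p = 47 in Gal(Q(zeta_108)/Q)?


The Frobenius at p in Gal(Q(zeta_n)/Q) = (Z/nZ)* is the class of p, so its order is ord_108(47), the smallest k >= 1 with 47^k = 1 mod 108.
n = 108 = 2^2 * 3^3, phi(108) = 36; the order divides phi(n).
Divisors of 36: 1, 2, 3, 4, 6, 9, 12, 18, 36
Repeated squaring mod 108: 47^1 = 47, 47^2 = 49, 47^4 = 25, 47^8 = 85, 47^16 = 97, 47^32 = 13
Test divisors in increasing order:
  k=1: 47^1 = 47 mod 108
  k=2: 47^2 = 49 mod 108
  k=3: 47^3 = 49 * 47 = 35 mod 108
  k=4: 47^4 = 25 mod 108
  k=6: 47^6 = 25 * 49 = 37 mod 108
  k=9: 47^9 = 85 * 47 = 107 mod 108
  k=12: 47^12 = 85 * 25 = 73 mod 108
  k=18: 47^18 = 97 * 49 = 1 mod 108  <- first divisor giving 1
Order = 18

18


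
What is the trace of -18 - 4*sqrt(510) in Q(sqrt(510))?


Tr(a + b*sqrt(d)) = (a + b*sqrt(d)) + (a - b*sqrt(d)) = 2a
= 2 * (-18)
= -36

-36


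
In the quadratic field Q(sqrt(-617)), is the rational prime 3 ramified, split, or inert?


K = Q(sqrt(-617)). Since d mod 4 = 3, disc(K) = -2468.
Check p | disc: -2468 mod 3 = 1.
p does not divide disc. Compute Legendre symbol (d/p):
1^((3-1)/2) mod 3 = 1
(d/p) = 1, so p splits: (p) = P*P' with e=1, f=1, g=2.
Therefore p is split.

split


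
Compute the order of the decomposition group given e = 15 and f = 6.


|D_P| = e * f
= 15 * 6
= 90

90


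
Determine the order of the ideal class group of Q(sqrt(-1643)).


K = Q(sqrt(-1643)). d mod 4 = 1, so D = disc(K) = d = -1643
h(K) equals the number of primitive reduced positive-definite forms (a, b, c) = a*x^2 + b*x*y + c*y^2 with b^2 - 4ac = D,
where reduced means |b| <= a <= c, with b >= 0 whenever |b| = a or a = c, and primitive means gcd(a, b, c) = 1.
Reduced forces 3a^2 <= |D| = 1643, so 1 <= a <= 23; b must have the parity of D, and c = (b^2 - D)/(4a) must be an integer >= a.
Enumerate a = 1..23, b in [-a, a]:
  a=1: (1, 1, 411)  [1]
  a=2: none
  a=3: (3, -1, 137), (3, 1, 137)  [2]
  a=4..6: none
  a=7: (7, -3, 59), (7, 3, 59)  [2]
  a=8: none
  a=9: (9, -7, 47), (9, 7, 47)  [2]
  a=10..20: none
  a=21: (21, -17, 23), (21, 11, 21), (21, 17, 23)  [3]
  a=22..23: none
Total reduced forms: 1 + 2 + 2 + 2 + 3 = 10
h = 10

10


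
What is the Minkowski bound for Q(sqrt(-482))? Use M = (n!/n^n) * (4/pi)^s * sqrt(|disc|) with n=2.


d = -482, d mod 4 = 2, so disc(K) = 4d = -1928; |disc(K)| = 1928
Imaginary quadratic field, so n = 2, s = r2 = 1, r1 = 0
M = (n!/n^n) * (4/pi)^s * sqrt(|disc(K)|) = (2!/2^2) * (4/pi)^1 * sqrt(1928)
= 0.5 * 1.273240 * 43.908997
= 27.9533

27.9533


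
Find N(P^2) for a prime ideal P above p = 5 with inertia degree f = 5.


N(P^a) = p^(a*f)
= 5^(2*5)
= 5^10
= 9765625

9765625


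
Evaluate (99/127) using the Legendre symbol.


p = 127 is prime, so compute (99/127) with the reciprocity algorithm (Jacobi-symbol steps: pull out 2s via (2/n), flip via reciprocity, reduce):
  reciprocity: (99/127) -> -(127/99)
  reduce: (28/99)
  pull out 2: (2/99) = -1  (since 99 mod 8 = 3)
  pull out 2: (2/99) = -1  (since 99 mod 8 = 3)
  reciprocity: (7/99) -> -(99/7)
  reduce: (1/7)
  (1/7) = 1
Product of signs = 1
(99/127) = 1

1


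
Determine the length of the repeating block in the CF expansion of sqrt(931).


Run the CF algorithm for sqrt(931).
a_0 = floor(sqrt(931)) = 30; set m_0=0, q_0=1.
Recurrence: m' = q*a - m,  q' = (d - m'^2)/q,  a' = floor((a_0 + m')/q').
  step 1: m=30, q=31, a=1
  step 2: m=1, q=30, a=1
  step 3: m=29, q=3, a=19
  step 4: m=28, q=49, a=1
  step 5: m=21, q=10, a=5
  step 6: m=29, q=9, a=6
  step 7: m=25, q=34, a=1
  step 8: m=9, q=25, a=1
  step 9: m=16, q=27, a=1
  step 10: m=11, q=30, a=1
  step 11: m=19, q=19, a=2
  step 12: m=19, q=30, a=1
  step 13: m=11, q=27, a=1
  step 14: m=16, q=25, a=1
  step 15: m=9, q=34, a=1
  step 16: m=25, q=9, a=6
  step 17: m=29, q=10, a=5
  step 18: m=21, q=49, a=1
  step 19: m=28, q=3, a=19
  step 20: m=29, q=30, a=1
  step 21: m=1, q=31, a=1
  step 22: m=30, q=1, a=60
a_22 = 2*a_0 = 60, so the period closes here.
sqrt(931) = [30; 1, 1, 19, 1, 5, 6, 1, 1, 1, 1, 2, 1, 1, 1, 1, 6, 5, 1, 19, 1, 1, 60]
Period length = 22

22


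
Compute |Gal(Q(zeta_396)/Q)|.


|Gal(Q(zeta_396)/Q)| = phi(396)
= 120

120


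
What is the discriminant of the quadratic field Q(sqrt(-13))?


For K = Q(sqrt(d)) with d squarefree: disc(K) = d if d = 1 mod 4, and disc(K) = 4d if d = 2 or 3 mod 4.
Here d = -13, and d mod 4 = 3.
d = 3 mod 4, not 1 (O_K = Z[sqrt(d)]), so disc(K) = 4d = 4 * (-13) = -52

-52


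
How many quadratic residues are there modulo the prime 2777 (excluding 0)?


For prime p, the number of non-zero quadratic residues is (p-1)/2.
= (2777-1)/2
= 1388

1388


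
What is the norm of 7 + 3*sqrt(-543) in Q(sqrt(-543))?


N(a + b*sqrt(d)) = a^2 - d*b^2
= (7)^2 - (-543)*(3)^2
= 49 + 4887
= 4936

4936


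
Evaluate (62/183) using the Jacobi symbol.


Compute (62/183) via quadratic reciprocity:
  pull out 2: (2/183) = +1  (since 183 mod 8 = 7)
  reciprocity: (31/183) -> -(183/31)
  reduce: (28/31)
  pull out 2: (2/31) = +1  (since 31 mod 8 = 7)
  pull out 2: (2/31) = +1  (since 31 mod 8 = 7)
  reciprocity: (7/31) -> -(31/7)
  reduce: (3/7)
  reciprocity: (3/7) -> -(7/3)
  reduce: (1/3)
  (1/3) = 1
Product of signs = -1

-1


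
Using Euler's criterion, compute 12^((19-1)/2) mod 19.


p = 19 is prime and the exponent is (p-1)/2 = 9, so by Euler's criterion 12^9 = (12/19) = +1 or -1 mod 19.
Compute by square-and-multiply:
  9 = 8 + 1 (binary 1001)
  Repeated squaring mod 19: 12^1 = 12, 12^2 = 11, 12^4 = 7, 12^8 = 11
  12^9 = 12^8 * 12^1 = 11 * 12 mod 19
    11 * 12 = 132 = 18 mod 19
  12^9 = 18 mod 19
Result 18 = p - 1 = -1 mod 19: 12 is a quadratic non-residue mod 19. As a residue in [0, p-1] the value is 18.
12^9 mod 19 = 18

18


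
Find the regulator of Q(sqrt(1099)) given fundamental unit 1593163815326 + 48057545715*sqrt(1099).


epsilon = 1593163815326 + 48057545715*sqrt(1099)
= 3.1863e+12
R = ln(3.1863e+12)
= 28.7899

28.7899


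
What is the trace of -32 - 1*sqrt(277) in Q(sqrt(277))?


Tr(a + b*sqrt(d)) = (a + b*sqrt(d)) + (a - b*sqrt(d)) = 2a
= 2 * (-32)
= -64

-64


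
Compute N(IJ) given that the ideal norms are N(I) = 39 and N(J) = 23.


N(IJ) = N(I) * N(J)
= 39 * 23
= 897

897


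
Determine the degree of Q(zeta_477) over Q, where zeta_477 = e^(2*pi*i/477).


The degree equals Euler's totient phi(477).
477 = 3^2 * 53
phi(477) = 312

312


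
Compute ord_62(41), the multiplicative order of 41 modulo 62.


We want ord_62(41), the smallest k >= 1 with 41^k = 1 mod 62.
n = 62 = 2 * 31, phi(62) = 30; the order divides phi(n).
Divisors of 30: 1, 2, 3, 5, 6, 10, 15, 30
Repeated squaring mod 62: 41^1 = 41, 41^2 = 7, 41^4 = 49, 41^8 = 45, 41^16 = 41
Test divisors in increasing order:
  k=1: 41^1 = 41 mod 62
  k=2: 41^2 = 7 mod 62
  k=3: 41^3 = 7 * 41 = 39 mod 62
  k=5: 41^5 = 49 * 41 = 25 mod 62
  k=6: 41^6 = 49 * 7 = 33 mod 62
  k=10: 41^10 = 45 * 7 = 5 mod 62
  k=15: 41^15 = 45 * 49 * 7 * 41 = 1 mod 62  <- first divisor giving 1
Order = 15

15


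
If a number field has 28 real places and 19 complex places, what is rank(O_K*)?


By Dirichlet's unit theorem:
rank = r1 + r2 - 1
= 28 + 19 - 1
= 46

46


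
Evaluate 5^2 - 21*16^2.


x^2 - d*y^2
= 5^2 - 21*16^2
= 25 - 5376
= -5351

-5351


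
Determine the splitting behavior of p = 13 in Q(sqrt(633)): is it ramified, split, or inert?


K = Q(sqrt(633)). Since d mod 4 = 1, disc(K) = 633.
Check p | disc: 633 mod 13 = 9.
p does not divide disc. Compute Legendre symbol (d/p):
9^((13-1)/2) mod 13 = 1
(d/p) = 1, so p splits: (p) = P*P' with e=1, f=1, g=2.
Therefore p is split.

split


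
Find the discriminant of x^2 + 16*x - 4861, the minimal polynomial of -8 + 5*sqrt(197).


The element -8 + 5*sqrt(197) has minimal polynomial:
x^2 + 16*x - 4861
Discriminant = (16)^2 - 4*(-4861)
= 256 + 19444
= 19700

19700


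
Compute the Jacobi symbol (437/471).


Compute (437/471) via quadratic reciprocity:
  reciprocity: (437/471) -> +(471/437)
  reduce: (34/437)
  pull out 2: (2/437) = -1  (since 437 mod 8 = 5)
  reciprocity: (17/437) -> +(437/17)
  reduce: (12/17)
  pull out 2: (2/17) = +1  (since 17 mod 8 = 1)
  pull out 2: (2/17) = +1  (since 17 mod 8 = 1)
  reciprocity: (3/17) -> +(17/3)
  reduce: (2/3)
  pull out 2: (2/3) = -1  (since 3 mod 8 = 3)
  (1/3) = 1
Product of signs = 1

1


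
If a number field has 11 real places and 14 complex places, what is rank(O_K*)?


By Dirichlet's unit theorem:
rank = r1 + r2 - 1
= 11 + 14 - 1
= 24

24


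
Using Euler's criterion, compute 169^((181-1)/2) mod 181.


p = 181 is prime and the exponent is (p-1)/2 = 90, so by Euler's criterion 169^90 = (169/181) = +1 or -1 mod 181.
Compute by square-and-multiply:
  90 = 64 + 16 + 8 + 2 (binary 1011010)
  Repeated squaring mod 181: 169^1 = 169, 169^2 = 144, 169^4 = 102, 169^8 = 87, 169^16 = 148, 169^32 = 3, 169^64 = 9
  169^90 = 169^64 * 169^16 * 169^8 * 169^2 = 9 * 148 * 87 * 144 mod 181
    9 * 148 = 1332 = 65 mod 181
    65 * 87 = 5655 = 44 mod 181
    44 * 144 = 6336 = 1 mod 181
  169^90 = 1 mod 181
Result 1: 169 is a quadratic residue mod 181.
169^90 mod 181 = 1

1


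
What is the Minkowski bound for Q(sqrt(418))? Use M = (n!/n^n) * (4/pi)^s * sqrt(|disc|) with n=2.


d = 418, d mod 4 = 2, so disc(K) = 4d = 1672; |disc(K)| = 1672
Real quadratic field, so n = 2, s = r2 = 0, r1 = 2
M = (n!/n^n) * (4/pi)^s * sqrt(|disc(K)|) = (2!/2^2) * (4/pi)^0 * sqrt(1672)
= 0.5 * 1.000000 * 40.890097
= 20.4450

20.4450


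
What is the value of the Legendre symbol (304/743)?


p = 743 is prime, so compute (304/743) with the reciprocity algorithm (Jacobi-symbol steps: pull out 2s via (2/n), flip via reciprocity, reduce):
  pull out 2: (2/743) = +1  (since 743 mod 8 = 7)
  pull out 2: (2/743) = +1  (since 743 mod 8 = 7)
  pull out 2: (2/743) = +1  (since 743 mod 8 = 7)
  pull out 2: (2/743) = +1  (since 743 mod 8 = 7)
  reciprocity: (19/743) -> -(743/19)
  reduce: (2/19)
  pull out 2: (2/19) = -1  (since 19 mod 8 = 3)
  (1/19) = 1
Product of signs = 1
(304/743) = 1

1


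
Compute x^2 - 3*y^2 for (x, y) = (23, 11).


x^2 - d*y^2
= 23^2 - 3*11^2
= 529 - 363
= 166

166


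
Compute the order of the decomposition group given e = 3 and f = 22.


|D_P| = e * f
= 3 * 22
= 66

66


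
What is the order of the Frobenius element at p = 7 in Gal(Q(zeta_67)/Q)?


The Frobenius at p in Gal(Q(zeta_n)/Q) = (Z/nZ)* is the class of p, so its order is ord_67(7), the smallest k >= 1 with 7^k = 1 mod 67.
n = 67 = 67, phi(67) = 66; the order divides phi(n).
Divisors of 66: 1, 2, 3, 6, 11, 22, 33, 66
Repeated squaring mod 67: 7^1 = 7, 7^2 = 49, 7^4 = 56, 7^8 = 54, 7^16 = 35, 7^32 = 19, 7^64 = 26
Test divisors in increasing order:
  k=1: 7^1 = 7 mod 67
  k=2: 7^2 = 49 mod 67
  k=3: 7^3 = 49 * 7 = 8 mod 67
  k=6: 7^6 = 56 * 49 = 64 mod 67
  k=11: 7^11 = 54 * 49 * 7 = 30 mod 67
  k=22: 7^22 = 35 * 56 * 49 = 29 mod 67
  k=33: 7^33 = 19 * 7 = 66 mod 67
  k=66: 7^66 = 26 * 49 = 1 mod 67  <- first divisor giving 1
Order = 66

66


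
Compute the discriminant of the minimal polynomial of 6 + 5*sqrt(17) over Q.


The element 6 + 5*sqrt(17) has minimal polynomial:
x^2 - 12*x - 389
Discriminant = (-12)^2 - 4*(-389)
= 144 + 1556
= 1700

1700


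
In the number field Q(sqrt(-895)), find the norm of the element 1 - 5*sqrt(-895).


N(a + b*sqrt(d)) = a^2 - d*b^2
= (1)^2 - (-895)*(-5)^2
= 1 + 22375
= 22376

22376


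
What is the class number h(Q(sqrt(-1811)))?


K = Q(sqrt(-1811)). d mod 4 = 1, so D = disc(K) = d = -1811
h(K) equals the number of primitive reduced positive-definite forms (a, b, c) = a*x^2 + b*x*y + c*y^2 with b^2 - 4ac = D,
where reduced means |b| <= a <= c, with b >= 0 whenever |b| = a or a = c, and primitive means gcd(a, b, c) = 1.
Reduced forces 3a^2 <= |D| = 1811, so 1 <= a <= 24; b must have the parity of D, and c = (b^2 - D)/(4a) must be an integer >= a.
Enumerate a = 1..24, b in [-a, a]:
  a=1: (1, 1, 453)  [1]
  a=2: none
  a=3: (3, -1, 151), (3, 1, 151)  [2]
  a=4: none
  a=5: (5, -3, 91), (5, 3, 91)  [2]
  a=6: none
  a=7: (7, -3, 65), (7, 3, 65)  [2]
  a=8: none
  a=9: (9, -5, 51), (9, 5, 51)  [2]
  a=10: none
  a=11: (11, -9, 43), (11, 9, 43)  [2]
  a=12: none
  a=13: (13, -3, 35), (13, 3, 35)  [2]
  a=14: none
  a=15: (15, -13, 33), (15, -7, 31), (15, 7, 31), (15, 13, 33)  [4]
  a=16: none
  a=17: (17, -5, 27), (17, 5, 27)  [2]
  a=18..20: none
  a=21: (21, -17, 25), (21, -11, 23), (21, 11, 23), (21, 17, 25)  [4]
  a=22..24: none
Total reduced forms: 1 + 2 + 2 + 2 + 2 + 2 + 2 + 4 + 2 + 4 = 23
h = 23

23


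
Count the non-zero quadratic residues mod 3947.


For prime p, the number of non-zero quadratic residues is (p-1)/2.
= (3947-1)/2
= 1973

1973


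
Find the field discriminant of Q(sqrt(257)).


For K = Q(sqrt(d)) with d squarefree: disc(K) = d if d = 1 mod 4, and disc(K) = 4d if d = 2 or 3 mod 4.
Here d = 257, and d mod 4 = 1.
d = 1 mod 4 (O_K = Z[(1+sqrt(d))/2]), so disc(K) = d = 257

257


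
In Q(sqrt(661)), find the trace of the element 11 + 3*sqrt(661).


Tr(a + b*sqrt(d)) = (a + b*sqrt(d)) + (a - b*sqrt(d)) = 2a
= 2 * (11)
= 22

22


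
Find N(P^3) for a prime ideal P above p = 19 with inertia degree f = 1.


N(P^a) = p^(a*f)
= 19^(3*1)
= 19^3
= 6859

6859


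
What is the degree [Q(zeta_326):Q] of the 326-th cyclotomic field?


The degree equals Euler's totient phi(326).
326 = 2 * 163
phi(326) = 162

162


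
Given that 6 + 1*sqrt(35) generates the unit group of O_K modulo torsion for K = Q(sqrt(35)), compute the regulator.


epsilon = 6 + 1*sqrt(35)
= 11.9161
R = ln(11.9161)
= 2.4779

2.4779


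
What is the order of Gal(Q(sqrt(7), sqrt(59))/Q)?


The 2 square roots of distinct primes are multiplicatively independent over Q,
so [K:Q] = 2^2 and Gal(K/Q) is isomorphic to (Z/2Z)^2.
|Gal| = 2^2 = 4

4
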